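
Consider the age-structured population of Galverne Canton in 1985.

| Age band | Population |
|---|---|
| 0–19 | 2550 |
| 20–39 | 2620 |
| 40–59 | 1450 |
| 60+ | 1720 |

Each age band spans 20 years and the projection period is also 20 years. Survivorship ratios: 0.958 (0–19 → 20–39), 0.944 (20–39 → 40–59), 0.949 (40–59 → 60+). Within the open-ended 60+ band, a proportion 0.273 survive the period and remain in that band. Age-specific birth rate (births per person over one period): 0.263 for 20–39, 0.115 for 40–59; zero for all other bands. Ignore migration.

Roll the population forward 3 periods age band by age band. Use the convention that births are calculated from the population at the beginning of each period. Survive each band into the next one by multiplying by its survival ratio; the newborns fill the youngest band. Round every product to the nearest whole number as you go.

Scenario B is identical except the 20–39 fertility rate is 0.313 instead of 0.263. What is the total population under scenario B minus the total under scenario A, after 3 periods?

After projecting period 1:
Births: 2620 × 0.263 = 689, 1450 × 0.115 = 167 ⇒ total 856
20–39: 2550 × 0.958 = 2443
40–59: 2620 × 0.944 = 2473
60+: 1450 × 0.949 + 1720 × 0.273 = 1376 + 470 = 1846
Population now: 0–19=856, 20–39=2443, 40–59=2473, 60+=1846
After projecting period 2:
Births: 2443 × 0.263 = 643, 2473 × 0.115 = 284 ⇒ total 927
20–39: 856 × 0.958 = 820
40–59: 2443 × 0.944 = 2306
60+: 2473 × 0.949 + 1846 × 0.273 = 2347 + 504 = 2851
Population now: 0–19=927, 20–39=820, 40–59=2306, 60+=2851
After projecting period 3:
Births: 820 × 0.263 = 216, 2306 × 0.115 = 265 ⇒ total 481
20–39: 927 × 0.958 = 888
40–59: 820 × 0.944 = 774
60+: 2306 × 0.949 + 2851 × 0.273 = 2188 + 778 = 2966
Population now: 0–19=481, 20–39=888, 40–59=774, 60+=2966
Scenario A total after 3 periods: 5109
Scenario B projection —
After projecting period 1:
Births: 2620 × 0.313 = 820, 1450 × 0.115 = 167 ⇒ total 987
20–39: 2550 × 0.958 = 2443
40–59: 2620 × 0.944 = 2473
60+: 1450 × 0.949 + 1720 × 0.273 = 1376 + 470 = 1846
Population now: 0–19=987, 20–39=2443, 40–59=2473, 60+=1846
After projecting period 2:
Births: 2443 × 0.313 = 765, 2473 × 0.115 = 284 ⇒ total 1049
20–39: 987 × 0.958 = 946
40–59: 2443 × 0.944 = 2306
60+: 2473 × 0.949 + 1846 × 0.273 = 2347 + 504 = 2851
Population now: 0–19=1049, 20–39=946, 40–59=2306, 60+=2851
After projecting period 3:
Births: 946 × 0.313 = 296, 2306 × 0.115 = 265 ⇒ total 561
20–39: 1049 × 0.958 = 1005
40–59: 946 × 0.944 = 893
60+: 2306 × 0.949 + 2851 × 0.273 = 2188 + 778 = 2966
Population now: 0–19=561, 20–39=1005, 40–59=893, 60+=2966
Scenario B total after 3 periods: 5425
Difference B − A = 5425 − 5109 = 316

316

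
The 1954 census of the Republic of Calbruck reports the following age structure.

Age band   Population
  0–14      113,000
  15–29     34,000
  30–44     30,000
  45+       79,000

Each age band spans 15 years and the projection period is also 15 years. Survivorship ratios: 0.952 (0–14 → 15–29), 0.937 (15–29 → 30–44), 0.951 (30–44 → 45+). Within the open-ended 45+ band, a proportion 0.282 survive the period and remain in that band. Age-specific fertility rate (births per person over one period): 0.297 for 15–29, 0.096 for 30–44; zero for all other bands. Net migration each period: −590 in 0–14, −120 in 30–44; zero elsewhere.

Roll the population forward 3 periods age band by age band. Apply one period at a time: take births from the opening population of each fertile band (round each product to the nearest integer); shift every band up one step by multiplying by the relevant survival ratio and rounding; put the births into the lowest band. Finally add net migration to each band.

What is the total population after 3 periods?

(Bands numbered youngest = 1 to oldest = 4.)
[period 1]
Births: 34000 × 0.297 = 10098 ; 30000 × 0.096 = 2880 → 12978
Band 2: 113000 × 0.952 = 107576
Band 3: 34000 × 0.937 = 31858
Band 4: 30000 × 0.951 + 79000 × 0.282 = 28530 + 22278 = 50808
Net migration: Band 1 − 590 → 12388; Band 3 − 120 → 31738
→ [12388, 107576, 31738, 50808]
[period 2]
Births: 107576 × 0.297 = 31950 ; 31738 × 0.096 = 3047 → 34997
Band 2: 12388 × 0.952 = 11793
Band 3: 107576 × 0.937 = 100799
Band 4: 31738 × 0.951 + 50808 × 0.282 = 30183 + 14328 = 44511
Net migration: Band 1 − 590 → 34407; Band 3 − 120 → 100679
→ [34407, 11793, 100679, 44511]
[period 3]
Births: 11793 × 0.297 = 3503 ; 100679 × 0.096 = 9665 → 13168
Band 2: 34407 × 0.952 = 32755
Band 3: 11793 × 0.937 = 11050
Band 4: 100679 × 0.951 + 44511 × 0.282 = 95746 + 12552 = 108298
Net migration: Band 1 − 590 → 12578; Band 3 − 120 → 10930
→ [12578, 32755, 10930, 108298]
Total after period 3: 12578 + 32755 + 10930 + 108298 = 164561

164561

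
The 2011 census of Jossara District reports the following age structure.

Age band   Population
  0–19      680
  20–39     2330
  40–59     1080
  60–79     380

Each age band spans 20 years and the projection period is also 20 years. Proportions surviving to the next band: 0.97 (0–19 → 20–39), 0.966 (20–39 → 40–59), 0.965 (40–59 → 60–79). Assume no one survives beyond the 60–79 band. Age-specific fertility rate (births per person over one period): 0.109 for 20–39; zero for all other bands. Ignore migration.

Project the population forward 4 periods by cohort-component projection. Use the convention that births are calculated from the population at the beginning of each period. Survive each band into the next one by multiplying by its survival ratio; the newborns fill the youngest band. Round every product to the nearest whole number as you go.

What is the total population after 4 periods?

332

(Bands numbered youngest = 1 to oldest = 4.)
— Period 1 —
Births: 2330 × 0.109 = 254
Band 2: 680 × 0.97 = 660
Band 3: 2330 × 0.966 = 2251
Band 4: 1080 × 0.965 = 1042
End of period: [254, 660, 2251, 1042]
— Period 2 —
Births: 660 × 0.109 = 72
Band 2: 254 × 0.97 = 246
Band 3: 660 × 0.966 = 638
Band 4: 2251 × 0.965 = 2172
End of period: [72, 246, 638, 2172]
— Period 3 —
Births: 246 × 0.109 = 27
Band 2: 72 × 0.97 = 70
Band 3: 246 × 0.966 = 238
Band 4: 638 × 0.965 = 616
End of period: [27, 70, 238, 616]
— Period 4 —
Births: 70 × 0.109 = 8
Band 2: 27 × 0.97 = 26
Band 3: 70 × 0.966 = 68
Band 4: 238 × 0.965 = 230
End of period: [8, 26, 68, 230]
Total after period 4: 8 + 26 + 68 + 230 = 332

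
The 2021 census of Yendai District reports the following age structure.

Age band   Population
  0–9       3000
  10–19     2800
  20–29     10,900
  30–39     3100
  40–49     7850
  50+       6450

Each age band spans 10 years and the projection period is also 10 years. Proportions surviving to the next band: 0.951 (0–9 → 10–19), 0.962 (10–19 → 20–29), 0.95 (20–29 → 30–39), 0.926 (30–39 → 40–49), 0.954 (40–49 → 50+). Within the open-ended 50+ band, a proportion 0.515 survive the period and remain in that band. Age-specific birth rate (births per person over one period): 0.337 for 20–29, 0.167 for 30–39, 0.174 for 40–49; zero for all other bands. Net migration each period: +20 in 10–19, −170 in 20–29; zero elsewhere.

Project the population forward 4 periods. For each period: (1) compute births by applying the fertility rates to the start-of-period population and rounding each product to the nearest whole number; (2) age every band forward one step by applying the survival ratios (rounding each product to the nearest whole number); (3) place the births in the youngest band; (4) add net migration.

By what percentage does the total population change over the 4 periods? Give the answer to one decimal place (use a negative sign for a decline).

[period 1]
Births: 10900 × 0.337 = 3673, 3100 × 0.167 = 518, 7850 × 0.174 = 1366 ⇒ total 5557
10–19: 3000 × 0.951 = 2853
20–29: 2800 × 0.962 = 2694
30–39: 10900 × 0.95 = 10355
40–49: 3100 × 0.926 = 2871
50+: 7850 × 0.954 + 6450 × 0.515 = 7489 + 3322 = 10811
Net migration: 10–19 + 20 → 2873; 20–29 − 170 → 2524
Population now: 0–9=5557, 10–19=2873, 20–29=2524, 30–39=10355, 40–49=2871, 50+=10811
[period 2]
Births: 2524 × 0.337 = 851, 10355 × 0.167 = 1729, 2871 × 0.174 = 500 ⇒ total 3080
10–19: 5557 × 0.951 = 5285
20–29: 2873 × 0.962 = 2764
30–39: 2524 × 0.95 = 2398
40–49: 10355 × 0.926 = 9589
50+: 2871 × 0.954 + 10811 × 0.515 = 2739 + 5568 = 8307
Net migration: 10–19 + 20 → 5305; 20–29 − 170 → 2594
Population now: 0–9=3080, 10–19=5305, 20–29=2594, 30–39=2398, 40–49=9589, 50+=8307
[period 3]
Births: 2594 × 0.337 = 874, 2398 × 0.167 = 400, 9589 × 0.174 = 1668 ⇒ total 2942
10–19: 3080 × 0.951 = 2929
20–29: 5305 × 0.962 = 5103
30–39: 2594 × 0.95 = 2464
40–49: 2398 × 0.926 = 2221
50+: 9589 × 0.954 + 8307 × 0.515 = 9148 + 4278 = 13426
Net migration: 10–19 + 20 → 2949; 20–29 − 170 → 4933
Population now: 0–9=2942, 10–19=2949, 20–29=4933, 30–39=2464, 40–49=2221, 50+=13426
[period 4]
Births: 4933 × 0.337 = 1662, 2464 × 0.167 = 411, 2221 × 0.174 = 386 ⇒ total 2459
10–19: 2942 × 0.951 = 2798
20–29: 2949 × 0.962 = 2837
30–39: 4933 × 0.95 = 4686
40–49: 2464 × 0.926 = 2282
50+: 2221 × 0.954 + 13426 × 0.515 = 2119 + 6914 = 9033
Net migration: 10–19 + 20 → 2818; 20–29 − 170 → 2667
Population now: 0–9=2459, 10–19=2818, 20–29=2667, 30–39=4686, 40–49=2282, 50+=9033
Total: 34100 → 23945; change = -10155; percentage change = -29.8%

-29.8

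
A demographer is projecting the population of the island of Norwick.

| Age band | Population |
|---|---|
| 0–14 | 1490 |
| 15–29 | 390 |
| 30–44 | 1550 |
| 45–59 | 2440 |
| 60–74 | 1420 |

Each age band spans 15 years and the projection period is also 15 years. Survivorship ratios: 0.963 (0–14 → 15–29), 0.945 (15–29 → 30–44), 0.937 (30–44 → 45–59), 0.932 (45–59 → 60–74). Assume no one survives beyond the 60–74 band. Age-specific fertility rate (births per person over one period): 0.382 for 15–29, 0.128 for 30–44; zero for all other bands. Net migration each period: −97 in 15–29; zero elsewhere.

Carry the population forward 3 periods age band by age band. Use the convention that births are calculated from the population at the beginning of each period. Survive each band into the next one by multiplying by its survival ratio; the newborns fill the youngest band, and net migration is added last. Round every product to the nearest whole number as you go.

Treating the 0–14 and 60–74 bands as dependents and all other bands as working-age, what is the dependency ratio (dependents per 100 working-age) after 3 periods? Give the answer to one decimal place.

(Bands numbered youngest = 1 to oldest = 5.)
Period 1.
Births: 390 × 0.382 = 149, 1550 × 0.128 = 198 ⇒ total 347
Band 2: 1490 × 0.963 = 1435
Band 3: 390 × 0.945 = 369
Band 4: 1550 × 0.937 = 1452
Band 5: 2440 × 0.932 = 2274
Net migration: Band 2 − 97 → 1338
→ [347, 1338, 369, 1452, 2274]
Period 2.
Births: 1338 × 0.382 = 511, 369 × 0.128 = 47 ⇒ total 558
Band 2: 347 × 0.963 = 334
Band 3: 1338 × 0.945 = 1264
Band 4: 369 × 0.937 = 346
Band 5: 1452 × 0.932 = 1353
Net migration: Band 2 − 97 → 237
→ [558, 237, 1264, 346, 1353]
Period 3.
Births: 237 × 0.382 = 91, 1264 × 0.128 = 162 ⇒ total 253
Band 2: 558 × 0.963 = 537
Band 3: 237 × 0.945 = 224
Band 4: 1264 × 0.937 = 1184
Band 5: 346 × 0.932 = 322
Net migration: Band 2 − 97 → 440
→ [253, 440, 224, 1184, 322]
Dependents (band 0–14 + band 60–74) = 253 + 322 = 575; working-age = 1848; ratio = 575/1848 × 100 = 31.1

31.1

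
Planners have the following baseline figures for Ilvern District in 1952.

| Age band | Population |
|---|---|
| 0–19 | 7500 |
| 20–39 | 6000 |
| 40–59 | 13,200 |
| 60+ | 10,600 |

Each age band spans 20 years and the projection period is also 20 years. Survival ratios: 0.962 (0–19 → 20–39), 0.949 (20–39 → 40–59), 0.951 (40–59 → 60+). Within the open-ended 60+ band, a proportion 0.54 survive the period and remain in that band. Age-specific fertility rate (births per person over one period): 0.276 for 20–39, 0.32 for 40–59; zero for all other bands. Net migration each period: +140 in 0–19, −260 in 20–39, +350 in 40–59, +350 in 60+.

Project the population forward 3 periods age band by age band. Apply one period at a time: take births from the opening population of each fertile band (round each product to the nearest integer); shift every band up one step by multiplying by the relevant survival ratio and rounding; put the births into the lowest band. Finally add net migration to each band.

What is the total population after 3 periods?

(Bands numbered youngest = 1 to oldest = 4.)
[period 1]
Births: 6000 × 0.276 = 1656  |  13200 × 0.32 = 4224 ⇒ total 5880
Band 2: 7500 × 0.962 = 7215
Band 3: 6000 × 0.949 = 5694
Band 4: 13200 × 0.951 + 10600 × 0.54 = 12553 + 5724 = 18277
Net migration: Band 1 + 140 → 6020; Band 2 − 260 → 6955; Band 3 + 350 → 6044; Band 4 + 350 → 18627
→ [6020, 6955, 6044, 18627]
[period 2]
Births: 6955 × 0.276 = 1920  |  6044 × 0.32 = 1934 ⇒ total 3854
Band 2: 6020 × 0.962 = 5791
Band 3: 6955 × 0.949 = 6600
Band 4: 6044 × 0.951 + 18627 × 0.54 = 5748 + 10059 = 15807
Net migration: Band 1 + 140 → 3994; Band 2 − 260 → 5531; Band 3 + 350 → 6950; Band 4 + 350 → 16157
→ [3994, 5531, 6950, 16157]
[period 3]
Births: 5531 × 0.276 = 1527  |  6950 × 0.32 = 2224 ⇒ total 3751
Band 2: 3994 × 0.962 = 3842
Band 3: 5531 × 0.949 = 5249
Band 4: 6950 × 0.951 + 16157 × 0.54 = 6609 + 8725 = 15334
Net migration: Band 1 + 140 → 3891; Band 2 − 260 → 3582; Band 3 + 350 → 5599; Band 4 + 350 → 15684
→ [3891, 3582, 5599, 15684]
Total after period 3: 3891 + 3582 + 5599 + 15684 = 28756

28756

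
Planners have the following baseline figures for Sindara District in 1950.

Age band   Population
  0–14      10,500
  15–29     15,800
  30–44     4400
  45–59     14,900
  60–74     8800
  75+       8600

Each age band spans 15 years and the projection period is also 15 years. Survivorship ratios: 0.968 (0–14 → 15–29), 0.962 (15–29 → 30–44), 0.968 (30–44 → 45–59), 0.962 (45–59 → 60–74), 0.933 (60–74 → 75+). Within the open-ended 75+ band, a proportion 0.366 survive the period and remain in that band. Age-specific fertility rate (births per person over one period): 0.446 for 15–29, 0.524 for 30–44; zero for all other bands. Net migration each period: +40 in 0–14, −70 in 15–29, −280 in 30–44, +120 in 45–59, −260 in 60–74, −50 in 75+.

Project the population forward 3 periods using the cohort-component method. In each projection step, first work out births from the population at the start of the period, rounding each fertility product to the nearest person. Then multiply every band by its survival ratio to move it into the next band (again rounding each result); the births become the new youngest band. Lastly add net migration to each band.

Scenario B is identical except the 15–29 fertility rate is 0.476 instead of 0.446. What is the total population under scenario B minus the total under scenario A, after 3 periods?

After projecting period 1:
Births: 15800 × 0.446 = 7047 ; 4400 × 0.524 = 2306 → 9353
15–29: 10500 × 0.968 = 10164
30–44: 15800 × 0.962 = 15200
45–59: 4400 × 0.968 = 4259
60–74: 14900 × 0.962 = 14334
75+: 8800 × 0.933 + 8600 × 0.366 = 8210 + 3148 = 11358
Net migration: 0–14 + 40 → 9393; 15–29 − 70 → 10094; 30–44 − 280 → 14920; 45–59 + 120 → 4379; 60–74 − 260 → 14074; 75+ − 50 → 11308
→ [9393, 10094, 14920, 4379, 14074, 11308]
After projecting period 2:
Births: 10094 × 0.446 = 4502 ; 14920 × 0.524 = 7818 → 12320
15–29: 9393 × 0.968 = 9092
30–44: 10094 × 0.962 = 9710
45–59: 14920 × 0.968 = 14443
60–74: 4379 × 0.962 = 4213
75+: 14074 × 0.933 + 11308 × 0.366 = 13131 + 4139 = 17270
Net migration: 0–14 + 40 → 12360; 15–29 − 70 → 9022; 30–44 − 280 → 9430; 45–59 + 120 → 14563; 60–74 − 260 → 3953; 75+ − 50 → 17220
→ [12360, 9022, 9430, 14563, 3953, 17220]
After projecting period 3:
Births: 9022 × 0.446 = 4024 ; 9430 × 0.524 = 4941 → 8965
15–29: 12360 × 0.968 = 11964
30–44: 9022 × 0.962 = 8679
45–59: 9430 × 0.968 = 9128
60–74: 14563 × 0.962 = 14010
75+: 3953 × 0.933 + 17220 × 0.366 = 3688 + 6303 = 9991
Net migration: 0–14 + 40 → 9005; 15–29 − 70 → 11894; 30–44 − 280 → 8399; 45–59 + 120 → 9248; 60–74 − 260 → 13750; 75+ − 50 → 9941
→ [9005, 11894, 8399, 9248, 13750, 9941]
Scenario A total after 3 periods: 62237
Scenario B projection —
After projecting period 1:
Births: 15800 × 0.476 = 7521 ; 4400 × 0.524 = 2306 → 9827
15–29: 10500 × 0.968 = 10164
30–44: 15800 × 0.962 = 15200
45–59: 4400 × 0.968 = 4259
60–74: 14900 × 0.962 = 14334
75+: 8800 × 0.933 + 8600 × 0.366 = 8210 + 3148 = 11358
Net migration: 0–14 + 40 → 9867; 15–29 − 70 → 10094; 30–44 − 280 → 14920; 45–59 + 120 → 4379; 60–74 − 260 → 14074; 75+ − 50 → 11308
→ [9867, 10094, 14920, 4379, 14074, 11308]
After projecting period 2:
Births: 10094 × 0.476 = 4805 ; 14920 × 0.524 = 7818 → 12623
15–29: 9867 × 0.968 = 9551
30–44: 10094 × 0.962 = 9710
45–59: 14920 × 0.968 = 14443
60–74: 4379 × 0.962 = 4213
75+: 14074 × 0.933 + 11308 × 0.366 = 13131 + 4139 = 17270
Net migration: 0–14 + 40 → 12663; 15–29 − 70 → 9481; 30–44 − 280 → 9430; 45–59 + 120 → 14563; 60–74 − 260 → 3953; 75+ − 50 → 17220
→ [12663, 9481, 9430, 14563, 3953, 17220]
After projecting period 3:
Births: 9481 × 0.476 = 4513 ; 9430 × 0.524 = 4941 → 9454
15–29: 12663 × 0.968 = 12258
30–44: 9481 × 0.962 = 9121
45–59: 9430 × 0.968 = 9128
60–74: 14563 × 0.962 = 14010
75+: 3953 × 0.933 + 17220 × 0.366 = 3688 + 6303 = 9991
Net migration: 0–14 + 40 → 9494; 15–29 − 70 → 12188; 30–44 − 280 → 8841; 45–59 + 120 → 9248; 60–74 − 260 → 13750; 75+ − 50 → 9941
→ [9494, 12188, 8841, 9248, 13750, 9941]
Scenario B total after 3 periods: 63462
Difference B − A = 63462 − 62237 = 1225

1225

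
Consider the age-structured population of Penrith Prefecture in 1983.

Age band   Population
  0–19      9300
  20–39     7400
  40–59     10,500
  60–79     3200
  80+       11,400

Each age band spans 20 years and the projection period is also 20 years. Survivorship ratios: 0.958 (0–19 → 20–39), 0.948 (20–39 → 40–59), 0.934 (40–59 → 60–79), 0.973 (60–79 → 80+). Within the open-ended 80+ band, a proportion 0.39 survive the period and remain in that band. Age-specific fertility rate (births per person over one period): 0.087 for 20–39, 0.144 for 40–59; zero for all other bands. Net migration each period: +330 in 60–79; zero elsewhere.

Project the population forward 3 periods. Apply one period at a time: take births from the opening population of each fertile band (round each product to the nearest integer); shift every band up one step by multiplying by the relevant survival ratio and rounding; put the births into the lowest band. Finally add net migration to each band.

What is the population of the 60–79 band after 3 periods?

After projecting period 1:
Births: 7400 × 0.087 = 644 ; 10500 × 0.144 = 1512 → total 2156
20–39: 9300 × 0.958 = 8909
40–59: 7400 × 0.948 = 7015
60–79: 10500 × 0.934 = 9807
80+: 3200 × 0.973 + 11400 × 0.39 = 3114 + 4446 = 7560
Net migration: 60–79 + 330 → 10137
Population now: 0–19=2156, 20–39=8909, 40–59=7015, 60–79=10137, 80+=7560
After projecting period 2:
Births: 8909 × 0.087 = 775 ; 7015 × 0.144 = 1010 → total 1785
20–39: 2156 × 0.958 = 2065
40–59: 8909 × 0.948 = 8446
60–79: 7015 × 0.934 = 6552
80+: 10137 × 0.973 + 7560 × 0.39 = 9863 + 2948 = 12811
Net migration: 60–79 + 330 → 6882
Population now: 0–19=1785, 20–39=2065, 40–59=8446, 60–79=6882, 80+=12811
After projecting period 3:
Births: 2065 × 0.087 = 180 ; 8446 × 0.144 = 1216 → total 1396
20–39: 1785 × 0.958 = 1710
40–59: 2065 × 0.948 = 1958
60–79: 8446 × 0.934 = 7889
80+: 6882 × 0.973 + 12811 × 0.39 = 6696 + 4996 = 11692
Net migration: 60–79 + 330 → 8219
Population now: 0–19=1396, 20–39=1710, 40–59=1958, 60–79=8219, 80+=11692

8219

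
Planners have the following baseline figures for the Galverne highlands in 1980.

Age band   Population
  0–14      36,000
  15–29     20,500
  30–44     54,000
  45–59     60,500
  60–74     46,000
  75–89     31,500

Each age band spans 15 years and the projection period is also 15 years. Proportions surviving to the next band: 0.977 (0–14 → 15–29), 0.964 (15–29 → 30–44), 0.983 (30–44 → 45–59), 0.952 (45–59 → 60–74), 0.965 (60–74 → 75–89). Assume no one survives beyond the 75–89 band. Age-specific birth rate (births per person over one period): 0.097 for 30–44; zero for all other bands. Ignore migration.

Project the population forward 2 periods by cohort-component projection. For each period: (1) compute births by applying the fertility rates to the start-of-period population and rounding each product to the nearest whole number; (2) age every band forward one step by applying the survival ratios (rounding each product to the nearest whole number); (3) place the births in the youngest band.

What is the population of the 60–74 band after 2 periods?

Period 1.
Births: 54000 × 0.097 = 5238
15–29: 36000 × 0.977 = 35172
30–44: 20500 × 0.964 = 19762
45–59: 54000 × 0.983 = 53082
60–74: 60500 × 0.952 = 57596
75–89: 46000 × 0.965 = 44390
Population now: 0–14=5238, 15–29=35172, 30–44=19762, 45–59=53082, 60–74=57596, 75–89=44390
Period 2.
Births: 19762 × 0.097 = 1917
15–29: 5238 × 0.977 = 5118
30–44: 35172 × 0.964 = 33906
45–59: 19762 × 0.983 = 19426
60–74: 53082 × 0.952 = 50534
75–89: 57596 × 0.965 = 55580
Population now: 0–14=1917, 15–29=5118, 30–44=33906, 45–59=19426, 60–74=50534, 75–89=55580

50534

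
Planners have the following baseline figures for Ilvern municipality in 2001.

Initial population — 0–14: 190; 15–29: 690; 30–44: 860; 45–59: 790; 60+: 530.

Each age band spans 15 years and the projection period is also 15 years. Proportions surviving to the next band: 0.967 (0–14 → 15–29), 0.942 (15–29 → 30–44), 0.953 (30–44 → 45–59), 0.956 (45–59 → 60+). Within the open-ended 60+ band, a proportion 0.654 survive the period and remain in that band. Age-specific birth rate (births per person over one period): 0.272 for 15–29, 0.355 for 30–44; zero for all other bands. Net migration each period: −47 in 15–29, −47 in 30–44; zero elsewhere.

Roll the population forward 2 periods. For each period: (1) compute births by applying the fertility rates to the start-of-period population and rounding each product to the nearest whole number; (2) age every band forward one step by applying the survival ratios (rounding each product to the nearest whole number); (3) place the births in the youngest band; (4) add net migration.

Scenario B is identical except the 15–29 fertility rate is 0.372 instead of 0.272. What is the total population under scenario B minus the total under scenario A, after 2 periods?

Let group 1 be 0–14 through group 5 = 60+.
Period 1:
Births: 690 * 0.272 = 188 ; 860 * 0.355 = 305 → 493
Group 2: 190 * 0.967 = 184
Group 3: 690 * 0.942 = 650
Group 4: 860 * 0.953 = 820
Group 5: 790 * 0.956 + 530 * 0.654 = 755 + 347 = 1102
Net migration: Group 2 − 47 → 137; Group 3 − 47 → 603
Population now: 0–14=493, 15–29=137, 30–44=603, 45–59=820, 60+=1102
Period 2:
Births: 137 * 0.272 = 37 ; 603 * 0.355 = 214 → 251
Group 2: 493 * 0.967 = 477
Group 3: 137 * 0.942 = 129
Group 4: 603 * 0.953 = 575
Group 5: 820 * 0.956 + 1102 * 0.654 = 784 + 721 = 1505
Net migration: Group 2 − 47 → 430; Group 3 − 47 → 82
Population now: 0–14=251, 15–29=430, 30–44=82, 45–59=575, 60+=1505
Scenario A total after 2 periods: 2843
Scenario B projection —
Period 1:
Births: 690 * 0.372 = 257 ; 860 * 0.355 = 305 → 562
Group 2: 190 * 0.967 = 184
Group 3: 690 * 0.942 = 650
Group 4: 860 * 0.953 = 820
Group 5: 790 * 0.956 + 530 * 0.654 = 755 + 347 = 1102
Net migration: Group 2 − 47 → 137; Group 3 − 47 → 603
Population now: 0–14=562, 15–29=137, 30–44=603, 45–59=820, 60+=1102
Period 2:
Births: 137 * 0.372 = 51 ; 603 * 0.355 = 214 → 265
Group 2: 562 * 0.967 = 543
Group 3: 137 * 0.942 = 129
Group 4: 603 * 0.953 = 575
Group 5: 820 * 0.956 + 1102 * 0.654 = 784 + 721 = 1505
Net migration: Group 2 − 47 → 496; Group 3 − 47 → 82
Population now: 0–14=265, 15–29=496, 30–44=82, 45–59=575, 60+=1505
Scenario B total after 2 periods: 2923
Difference B − A = 2923 − 2843 = 80

80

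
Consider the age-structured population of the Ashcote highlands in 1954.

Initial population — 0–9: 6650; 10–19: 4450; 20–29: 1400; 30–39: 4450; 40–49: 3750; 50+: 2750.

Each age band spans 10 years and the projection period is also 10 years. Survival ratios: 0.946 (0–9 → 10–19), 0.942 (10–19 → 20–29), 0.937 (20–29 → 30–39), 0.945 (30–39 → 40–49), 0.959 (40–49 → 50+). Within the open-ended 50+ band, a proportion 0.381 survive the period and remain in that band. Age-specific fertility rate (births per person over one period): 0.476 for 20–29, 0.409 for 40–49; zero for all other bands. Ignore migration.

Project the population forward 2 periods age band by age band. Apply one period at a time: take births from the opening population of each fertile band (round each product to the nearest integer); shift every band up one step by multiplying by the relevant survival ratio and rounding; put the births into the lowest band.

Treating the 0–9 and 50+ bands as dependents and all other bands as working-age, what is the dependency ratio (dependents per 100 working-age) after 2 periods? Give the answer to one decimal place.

Numbering the groups 1..6 from youngest to oldest:
— Period 1 —
Births: 1400 * 0.476 = 666, 3750 * 0.409 = 1534 — total 2200
Group 2: 6650 * 0.946 = 6291
Group 3: 4450 * 0.942 = 4192
Group 4: 1400 * 0.937 = 1312
Group 5: 4450 * 0.945 = 4205
Group 6: 3750 * 0.959 + 2750 * 0.381 = 3596 + 1048 = 4644
Population now: 0–9=2200, 10–19=6291, 20–29=4192, 30–39=1312, 40–49=4205, 50+=4644
— Period 2 —
Births: 4192 * 0.476 = 1995, 4205 * 0.409 = 1720 — total 3715
Group 2: 2200 * 0.946 = 2081
Group 3: 6291 * 0.942 = 5926
Group 4: 4192 * 0.937 = 3928
Group 5: 1312 * 0.945 = 1240
Group 6: 4205 * 0.959 + 4644 * 0.381 = 4033 + 1769 = 5802
Population now: 0–9=3715, 10–19=2081, 20–29=5926, 30–39=3928, 40–49=1240, 50+=5802
Dependents (band 0–9 + band 50+) = 3715 + 5802 = 9517; working-age = 13175; ratio = 9517/13175 × 100 = 72.2

72.2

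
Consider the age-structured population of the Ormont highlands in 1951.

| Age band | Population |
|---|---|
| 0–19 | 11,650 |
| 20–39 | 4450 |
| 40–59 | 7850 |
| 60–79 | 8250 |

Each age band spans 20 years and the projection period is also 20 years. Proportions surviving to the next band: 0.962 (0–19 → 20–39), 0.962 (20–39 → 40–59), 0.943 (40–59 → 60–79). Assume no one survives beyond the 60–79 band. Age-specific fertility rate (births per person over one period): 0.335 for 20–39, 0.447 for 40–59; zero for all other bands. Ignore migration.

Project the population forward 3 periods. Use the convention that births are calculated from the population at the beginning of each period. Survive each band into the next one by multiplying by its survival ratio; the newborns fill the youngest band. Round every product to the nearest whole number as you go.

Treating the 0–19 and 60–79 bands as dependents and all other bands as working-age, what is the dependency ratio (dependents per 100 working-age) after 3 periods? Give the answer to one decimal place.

164.6

— Period 1 —
Births: 4450 * 0.335 = 1491 ; 7850 * 0.447 = 3509 → 5000
20–39: 11650 * 0.962 = 11207
40–59: 4450 * 0.962 = 4281
60–79: 7850 * 0.943 = 7403
Population now: 0–19=5000, 20–39=11207, 40–59=4281, 60–79=7403
— Period 2 —
Births: 11207 * 0.335 = 3754 ; 4281 * 0.447 = 1914 → 5668
20–39: 5000 * 0.962 = 4810
40–59: 11207 * 0.962 = 10781
60–79: 4281 * 0.943 = 4037
Population now: 0–19=5668, 20–39=4810, 40–59=10781, 60–79=4037
— Period 3 —
Births: 4810 * 0.335 = 1611 ; 10781 * 0.447 = 4819 → 6430
20–39: 5668 * 0.962 = 5453
40–59: 4810 * 0.962 = 4627
60–79: 10781 * 0.943 = 10166
Population now: 0–19=6430, 20–39=5453, 40–59=4627, 60–79=10166
Dependents (band 0–19 + band 60–79) = 6430 + 10166 = 16596; working-age = 10080; ratio = 16596/10080 × 100 = 164.6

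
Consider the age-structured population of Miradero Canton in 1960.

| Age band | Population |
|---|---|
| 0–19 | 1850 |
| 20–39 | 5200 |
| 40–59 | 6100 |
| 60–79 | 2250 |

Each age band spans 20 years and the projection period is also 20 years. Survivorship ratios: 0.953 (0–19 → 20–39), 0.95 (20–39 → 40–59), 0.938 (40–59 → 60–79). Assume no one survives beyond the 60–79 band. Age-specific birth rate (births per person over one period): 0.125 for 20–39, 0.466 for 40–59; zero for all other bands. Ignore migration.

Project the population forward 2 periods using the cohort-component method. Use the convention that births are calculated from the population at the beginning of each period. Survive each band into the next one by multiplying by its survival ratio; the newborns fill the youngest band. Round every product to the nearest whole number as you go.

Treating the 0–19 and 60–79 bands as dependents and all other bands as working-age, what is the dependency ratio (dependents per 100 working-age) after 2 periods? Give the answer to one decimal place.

Period 1.
Births: 5200 × 0.125 = 650 ; 6100 × 0.466 = 2843 → 3493
20–39: 1850 × 0.953 = 1763
40–59: 5200 × 0.95 = 4940
60–79: 6100 × 0.938 = 5722
Giving 3493 / 1763 / 4940 / 5722.
Period 2.
Births: 1763 × 0.125 = 220 ; 4940 × 0.466 = 2302 → 2522
20–39: 3493 × 0.953 = 3329
40–59: 1763 × 0.95 = 1675
60–79: 4940 × 0.938 = 4634
Giving 2522 / 3329 / 1675 / 4634.
Dependents (band 0–19 + band 60–79) = 2522 + 4634 = 7156; working-age = 5004; ratio = 7156/5004 × 100 = 143.0

143.0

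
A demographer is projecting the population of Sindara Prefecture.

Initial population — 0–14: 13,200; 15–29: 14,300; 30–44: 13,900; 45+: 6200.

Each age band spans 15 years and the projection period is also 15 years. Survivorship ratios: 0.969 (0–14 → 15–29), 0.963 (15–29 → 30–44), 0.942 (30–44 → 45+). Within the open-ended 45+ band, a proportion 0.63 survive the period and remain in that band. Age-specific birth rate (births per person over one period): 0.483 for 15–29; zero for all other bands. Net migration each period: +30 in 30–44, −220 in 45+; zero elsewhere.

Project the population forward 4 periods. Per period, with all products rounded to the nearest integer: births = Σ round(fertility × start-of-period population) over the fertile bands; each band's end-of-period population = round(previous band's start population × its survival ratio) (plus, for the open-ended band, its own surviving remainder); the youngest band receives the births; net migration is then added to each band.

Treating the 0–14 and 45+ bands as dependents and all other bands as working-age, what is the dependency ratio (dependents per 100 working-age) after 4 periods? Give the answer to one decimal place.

Period 1:
Births: 14300 × 0.483 = 6907
15–29: 13200 × 0.969 = 12791
30–44: 14300 × 0.963 = 13771
45+: 13900 × 0.942 + 6200 × 0.63 = 13094 + 3906 = 17000
Net migration: 30–44 + 30 → 13801; 45+ − 220 → 16780
Giving 6907 / 12791 / 13801 / 16780.
Period 2:
Births: 12791 × 0.483 = 6178
15–29: 6907 × 0.969 = 6693
30–44: 12791 × 0.963 = 12318
45+: 13801 × 0.942 + 16780 × 0.63 = 13001 + 10571 = 23572
Net migration: 30–44 + 30 → 12348; 45+ − 220 → 23352
Giving 6178 / 6693 / 12348 / 23352.
Period 3:
Births: 6693 × 0.483 = 3233
15–29: 6178 × 0.969 = 5986
30–44: 6693 × 0.963 = 6445
45+: 12348 × 0.942 + 23352 × 0.63 = 11632 + 14712 = 26344
Net migration: 30–44 + 30 → 6475; 45+ − 220 → 26124
Giving 3233 / 5986 / 6475 / 26124.
Period 4:
Births: 5986 × 0.483 = 2891
15–29: 3233 × 0.969 = 3133
30–44: 5986 × 0.963 = 5765
45+: 6475 × 0.942 + 26124 × 0.63 = 6099 + 16458 = 22557
Net migration: 30–44 + 30 → 5795; 45+ − 220 → 22337
Giving 2891 / 3133 / 5795 / 22337.
Dependents (band 0–14 + band 45+) = 2891 + 22337 = 25228; working-age = 8928; ratio = 25228/8928 × 100 = 282.6

282.6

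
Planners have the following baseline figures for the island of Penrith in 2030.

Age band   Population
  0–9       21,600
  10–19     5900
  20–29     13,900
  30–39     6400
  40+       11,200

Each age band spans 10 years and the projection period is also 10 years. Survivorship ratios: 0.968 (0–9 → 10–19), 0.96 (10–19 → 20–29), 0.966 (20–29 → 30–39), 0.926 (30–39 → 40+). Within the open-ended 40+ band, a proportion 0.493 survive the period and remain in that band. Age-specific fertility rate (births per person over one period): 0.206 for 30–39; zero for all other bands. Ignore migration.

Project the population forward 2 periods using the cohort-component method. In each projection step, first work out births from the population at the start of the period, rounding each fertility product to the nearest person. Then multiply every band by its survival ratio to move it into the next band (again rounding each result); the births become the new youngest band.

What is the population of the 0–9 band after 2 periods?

After projecting period 1:
Births: 6400 × 0.206 = 1318
10–19: 21600 × 0.968 = 20909
20–29: 5900 × 0.96 = 5664
30–39: 13900 × 0.966 = 13427
40+: 6400 × 0.926 + 11200 × 0.493 = 5926 + 5522 = 11448
Giving 1318 / 20909 / 5664 / 13427 / 11448.
After projecting period 2:
Births: 13427 × 0.206 = 2766
10–19: 1318 × 0.968 = 1276
20–29: 20909 × 0.96 = 20073
30–39: 5664 × 0.966 = 5471
40+: 13427 × 0.926 + 11448 × 0.493 = 12433 + 5644 = 18077
Giving 2766 / 1276 / 20073 / 5471 / 18077.

2766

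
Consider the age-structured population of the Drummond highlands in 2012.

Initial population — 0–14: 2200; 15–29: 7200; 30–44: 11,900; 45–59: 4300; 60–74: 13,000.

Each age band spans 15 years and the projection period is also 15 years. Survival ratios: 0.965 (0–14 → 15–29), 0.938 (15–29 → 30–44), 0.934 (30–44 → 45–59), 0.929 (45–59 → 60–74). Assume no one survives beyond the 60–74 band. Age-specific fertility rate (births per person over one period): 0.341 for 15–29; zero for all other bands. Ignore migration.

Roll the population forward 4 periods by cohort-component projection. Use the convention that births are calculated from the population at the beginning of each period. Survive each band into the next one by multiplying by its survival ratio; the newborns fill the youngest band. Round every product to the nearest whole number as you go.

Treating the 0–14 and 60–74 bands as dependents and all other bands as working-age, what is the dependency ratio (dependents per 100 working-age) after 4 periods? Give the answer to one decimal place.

Call the bands 1 to 5, youngest first.
[period 1]
Births: 7200 * 0.341 = 2455
Band 2: 2200 * 0.965 = 2123
Band 3: 7200 * 0.938 = 6754
Band 4: 11900 * 0.934 = 11115
Band 5: 4300 * 0.929 = 3995
Population now: 0–14=2455, 15–29=2123, 30–44=6754, 45–59=11115, 60–74=3995
[period 2]
Births: 2123 * 0.341 = 724
Band 2: 2455 * 0.965 = 2369
Band 3: 2123 * 0.938 = 1991
Band 4: 6754 * 0.934 = 6308
Band 5: 11115 * 0.929 = 10326
Population now: 0–14=724, 15–29=2369, 30–44=1991, 45–59=6308, 60–74=10326
[period 3]
Births: 2369 * 0.341 = 808
Band 2: 724 * 0.965 = 699
Band 3: 2369 * 0.938 = 2222
Band 4: 1991 * 0.934 = 1860
Band 5: 6308 * 0.929 = 5860
Population now: 0–14=808, 15–29=699, 30–44=2222, 45–59=1860, 60–74=5860
[period 4]
Births: 699 * 0.341 = 238
Band 2: 808 * 0.965 = 780
Band 3: 699 * 0.938 = 656
Band 4: 2222 * 0.934 = 2075
Band 5: 1860 * 0.929 = 1728
Population now: 0–14=238, 15–29=780, 30–44=656, 45–59=2075, 60–74=1728
Dependents (band 0–14 + band 60–74) = 238 + 1728 = 1966; working-age = 3511; ratio = 1966/3511 × 100 = 56.0

56.0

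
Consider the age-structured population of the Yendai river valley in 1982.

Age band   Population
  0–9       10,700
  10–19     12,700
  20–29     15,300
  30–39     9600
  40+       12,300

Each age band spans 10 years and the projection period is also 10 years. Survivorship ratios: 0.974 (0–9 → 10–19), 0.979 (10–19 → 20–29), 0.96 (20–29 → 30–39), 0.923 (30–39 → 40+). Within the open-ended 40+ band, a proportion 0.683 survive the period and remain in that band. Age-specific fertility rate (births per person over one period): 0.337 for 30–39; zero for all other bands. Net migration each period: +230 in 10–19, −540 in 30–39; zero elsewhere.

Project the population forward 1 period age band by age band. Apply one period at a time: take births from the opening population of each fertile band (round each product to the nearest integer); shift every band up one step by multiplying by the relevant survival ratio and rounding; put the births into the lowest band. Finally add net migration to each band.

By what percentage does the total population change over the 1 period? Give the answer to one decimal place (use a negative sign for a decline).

-4.7

— Period 1 —
Births: 9600 × 0.337 = 3235
10–19: 10700 × 0.974 = 10422
20–29: 12700 × 0.979 = 12433
30–39: 15300 × 0.96 = 14688
40+: 9600 × 0.923 + 12300 × 0.683 = 8861 + 8401 = 17262
Net migration: 10–19 + 230 → 10652; 30–39 − 540 → 14148
→ [3235, 10652, 12433, 14148, 17262]
Total: 60600 → 57730; change = -2870; percentage change = -4.7%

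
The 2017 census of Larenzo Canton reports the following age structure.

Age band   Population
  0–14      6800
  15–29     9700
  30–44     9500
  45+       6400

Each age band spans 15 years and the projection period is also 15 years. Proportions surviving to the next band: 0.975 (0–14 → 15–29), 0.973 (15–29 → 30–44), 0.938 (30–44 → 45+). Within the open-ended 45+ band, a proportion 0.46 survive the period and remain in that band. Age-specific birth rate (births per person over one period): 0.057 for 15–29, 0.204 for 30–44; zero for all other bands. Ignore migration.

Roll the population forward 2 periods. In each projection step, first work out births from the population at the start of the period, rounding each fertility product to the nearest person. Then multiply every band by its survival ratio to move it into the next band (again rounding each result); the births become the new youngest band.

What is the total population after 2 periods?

25489

Call the groups 1 to 4, youngest first.
After projecting period 1:
Births: 9700 × 0.057 = 553 ; 9500 × 0.204 = 1938 → 2491
Group 2: 6800 × 0.975 = 6630
Group 3: 9700 × 0.973 = 9438
Group 4: 9500 × 0.938 + 6400 × 0.46 = 8911 + 2944 = 11855
End of period: [2491, 6630, 9438, 11855]
After projecting period 2:
Births: 6630 × 0.057 = 378 ; 9438 × 0.204 = 1925 → 2303
Group 2: 2491 × 0.975 = 2429
Group 3: 6630 × 0.973 = 6451
Group 4: 9438 × 0.938 + 11855 × 0.46 = 8853 + 5453 = 14306
End of period: [2303, 2429, 6451, 14306]
Total after period 2: 2303 + 2429 + 6451 + 14306 = 25489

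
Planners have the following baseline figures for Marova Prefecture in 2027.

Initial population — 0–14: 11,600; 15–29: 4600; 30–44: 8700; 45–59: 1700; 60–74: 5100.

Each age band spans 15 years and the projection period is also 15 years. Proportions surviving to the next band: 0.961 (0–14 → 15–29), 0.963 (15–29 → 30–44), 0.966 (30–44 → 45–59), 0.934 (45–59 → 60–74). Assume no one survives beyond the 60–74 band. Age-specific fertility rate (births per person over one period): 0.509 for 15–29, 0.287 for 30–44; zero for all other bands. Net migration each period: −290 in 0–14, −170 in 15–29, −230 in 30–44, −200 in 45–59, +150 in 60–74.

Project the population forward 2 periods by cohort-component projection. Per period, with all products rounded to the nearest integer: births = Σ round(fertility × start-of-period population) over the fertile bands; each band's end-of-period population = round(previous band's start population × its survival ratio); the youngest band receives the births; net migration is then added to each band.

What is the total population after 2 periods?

32716

Let group 1 be 0–14 through group 5 = 60–74.
Period 1:
Births: 4600 * 0.509 = 2341  |  8700 * 0.287 = 2497 → total 4838
Group 2: 11600 * 0.961 = 11148
Group 3: 4600 * 0.963 = 4430
Group 4: 8700 * 0.966 = 8404
Group 5: 1700 * 0.934 = 1588
Net migration: Group 1 − 290 → 4548; Group 2 − 170 → 10978; Group 3 − 230 → 4200; Group 4 − 200 → 8204; Group 5 + 150 → 1738
Population now: 0–14=4548, 15–29=10978, 30–44=4200, 45–59=8204, 60–74=1738
Period 2:
Births: 10978 * 0.509 = 5588  |  4200 * 0.287 = 1205 → total 6793
Group 2: 4548 * 0.961 = 4371
Group 3: 10978 * 0.963 = 10572
Group 4: 4200 * 0.966 = 4057
Group 5: 8204 * 0.934 = 7663
Net migration: Group 1 − 290 → 6503; Group 2 − 170 → 4201; Group 3 − 230 → 10342; Group 4 − 200 → 3857; Group 5 + 150 → 7813
Population now: 0–14=6503, 15–29=4201, 30–44=10342, 45–59=3857, 60–74=7813
Total after period 2: 6503 + 4201 + 10342 + 3857 + 7813 = 32716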